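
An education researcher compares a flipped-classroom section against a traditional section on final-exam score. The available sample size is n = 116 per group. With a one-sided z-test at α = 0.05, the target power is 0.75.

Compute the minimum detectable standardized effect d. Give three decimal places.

d ≈ 0.305

Required noncentrality: δ = z_{0.05} + z_{0.25} = 1.645 + 0.674 = 2.319.
δ = d·√(n/2) ⇒ d = δ/√(n/2) = 2.319/√(116/2) = 0.3045.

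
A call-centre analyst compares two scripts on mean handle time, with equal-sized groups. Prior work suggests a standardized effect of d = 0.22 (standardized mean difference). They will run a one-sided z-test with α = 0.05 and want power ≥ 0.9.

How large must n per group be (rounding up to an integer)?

Set Φ(δ − 1.645) = 0.9; then δ − 1.645 = Φ⁻¹(0.9) = 1.282, giving δ = 2.926.
δ = d·√(n/2) ⇒ n = 2(δ/d)² = 2 × (2.926 / 0.22)² = 353.88.
Rounding up, n = 354 per group.

n = 354 per group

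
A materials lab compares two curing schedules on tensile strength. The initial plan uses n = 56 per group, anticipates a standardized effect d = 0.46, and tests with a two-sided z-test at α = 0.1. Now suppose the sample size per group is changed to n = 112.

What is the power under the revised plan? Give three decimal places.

Power ≈ 0.964

With n = 112 per group: δ = d·√(n/2) = 0.46 × √(112/2) = 3.4423. Critical value z_{0.05} = 1.645.
Revised power = Φ(δ − 1.645) + Φ(−δ − 1.645) = Φ(1.797) + Φ(-5.087) = 0.9639 + 0.0000 = 0.9639.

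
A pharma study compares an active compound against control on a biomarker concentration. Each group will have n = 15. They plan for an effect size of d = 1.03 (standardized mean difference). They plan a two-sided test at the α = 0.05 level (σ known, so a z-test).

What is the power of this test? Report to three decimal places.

Noncentrality parameter: δ = d·√(n/2) = 1.03 × √(15/2) = 2.8208
Critical value for a two-sided test at α = 0.05: z_{α/2} = 1.960.
Power = Φ(δ − 1.960) + Φ(−δ − 1.960) = Φ(0.861) + Φ(-4.781) = 0.8053 + 0.0000 = 0.8053.

Power ≈ 0.805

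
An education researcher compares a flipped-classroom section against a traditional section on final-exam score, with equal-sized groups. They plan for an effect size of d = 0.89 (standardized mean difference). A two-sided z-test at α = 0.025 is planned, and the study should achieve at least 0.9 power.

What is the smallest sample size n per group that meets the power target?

For power 0.9 need Φ(δ − z_{0.0125}) = 0.9, so δ = z_{0.0125} + z_{0.10} = 2.241 + 1.282 = 3.523.
(Ignoring the negligible lower-tail rejection probability gives the usual closed-form inversion.)
δ = d·√(n/2) ⇒ n = 2(δ/d)² = 2 × (3.523 / 0.89)² = 31.34.
Round up to the next whole unit.

n = 32 per group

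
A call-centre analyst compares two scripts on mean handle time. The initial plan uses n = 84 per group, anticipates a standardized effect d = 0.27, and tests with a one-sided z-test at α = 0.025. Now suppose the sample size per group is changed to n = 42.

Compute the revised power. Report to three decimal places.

Power ≈ 0.235

With n = 42 per group: δ = d·√(n/2) = 0.27 × √(42/2) = 1.2373. Critical value z_{0.025} = 1.960.
Revised power = P(Z > 1.960 − δ) = Φ(-0.723) = 0.2349.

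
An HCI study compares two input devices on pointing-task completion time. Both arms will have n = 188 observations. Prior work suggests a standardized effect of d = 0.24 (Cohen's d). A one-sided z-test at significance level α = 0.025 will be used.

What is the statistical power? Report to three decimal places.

Noncentrality parameter: δ = d·√(n/2) = 0.24 × √(188/2) = 2.3269
Critical value for a one-sided test at α = 0.025: z_α = 1.960.
Power = Φ(δ − 1.960) = Φ(0.367) = 0.6432.

Power ≈ 0.643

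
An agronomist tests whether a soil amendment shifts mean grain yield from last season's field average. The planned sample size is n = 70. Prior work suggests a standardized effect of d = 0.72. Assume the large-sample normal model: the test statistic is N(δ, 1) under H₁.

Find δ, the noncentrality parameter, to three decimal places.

The noncentrality parameter scales effect size by the design's sample-size factor: δ = d·√n = 0.72 × √70 = 6.0240

δ ≈ 6.024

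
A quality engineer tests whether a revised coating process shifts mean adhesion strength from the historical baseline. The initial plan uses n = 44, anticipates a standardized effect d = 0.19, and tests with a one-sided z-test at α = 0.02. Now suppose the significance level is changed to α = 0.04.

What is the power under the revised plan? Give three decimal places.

δ = d·√n = 0.19 × √44 = 1.2603 (unchanged). New critical value: z_{0.04} = 1.751.
Revised power = Φ(δ − 1.751) = Φ(-0.490) = 0.3119.

Power ≈ 0.312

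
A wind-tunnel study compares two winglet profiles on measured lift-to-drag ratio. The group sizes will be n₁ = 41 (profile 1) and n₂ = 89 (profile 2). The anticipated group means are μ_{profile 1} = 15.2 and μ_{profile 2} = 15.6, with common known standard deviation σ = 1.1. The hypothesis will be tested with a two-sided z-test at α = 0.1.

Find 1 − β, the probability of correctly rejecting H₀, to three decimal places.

Standardized effect: d = |μ_{profile 1} − μ_{profile 2}| / σ = |15.2 − 15.6| / 1.1 = 0.3636
Noncentrality parameter: δ = d / √(1/n₁ + 1/n₂) = 0.3636 / √(1/41 + 1/89) = 1.9266
Two-sided α = 0.1 → critical value z_{0.05} = 1.645.
Power = Φ(δ − 1.645) + Φ(−δ − 1.645) = Φ(0.282) + Φ(-3.571) = 0.6109 + 0.0002 = 0.6111.

Power ≈ 0.611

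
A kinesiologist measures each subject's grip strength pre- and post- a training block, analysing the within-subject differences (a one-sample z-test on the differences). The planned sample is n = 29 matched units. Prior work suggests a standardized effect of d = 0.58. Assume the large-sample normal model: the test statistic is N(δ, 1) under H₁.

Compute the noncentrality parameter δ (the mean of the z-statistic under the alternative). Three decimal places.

δ ≈ 3.123

δ = d·√n = 0.58 × √29 = 3.1234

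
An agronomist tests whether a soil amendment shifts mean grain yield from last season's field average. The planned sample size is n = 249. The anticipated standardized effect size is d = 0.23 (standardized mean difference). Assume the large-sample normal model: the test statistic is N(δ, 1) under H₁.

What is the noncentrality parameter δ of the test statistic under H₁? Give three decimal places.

δ ≈ 3.629

δ = d·√n = 0.23 × √249 = 3.6293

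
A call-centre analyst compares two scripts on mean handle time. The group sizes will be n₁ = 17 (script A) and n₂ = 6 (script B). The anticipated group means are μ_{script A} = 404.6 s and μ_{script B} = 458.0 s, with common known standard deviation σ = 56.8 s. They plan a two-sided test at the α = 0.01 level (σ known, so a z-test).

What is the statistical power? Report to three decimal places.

Power ≈ 0.276

Standardized effect: d = |μ_{script A} − μ_{script B}| / σ = |404.6 − 458.0| / 56.8 = 0.9401
Noncentrality parameter: δ = d / √(1/n₁ + 1/n₂) = 0.9401 / √(1/17 + 1/6) = 1.9798
Critical value for a two-sided test at α = 0.01: z_{α/2} = 2.576.
Power = Φ(δ − 2.576) + Φ(−δ − 2.576) = Φ(-0.596) + Φ(-4.556) = 0.2756 + 0.0000 = 0.2756.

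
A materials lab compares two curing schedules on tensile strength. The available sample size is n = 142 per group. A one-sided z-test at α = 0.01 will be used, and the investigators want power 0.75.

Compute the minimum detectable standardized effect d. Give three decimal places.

Required noncentrality: δ = z_{0.01} + z_{0.25} = 2.326 + 0.674 = 3.001.
δ = d·√(n/2) ⇒ d = δ/√(n/2) = 3.001/√(142/2) = 0.3561.

d ≈ 0.356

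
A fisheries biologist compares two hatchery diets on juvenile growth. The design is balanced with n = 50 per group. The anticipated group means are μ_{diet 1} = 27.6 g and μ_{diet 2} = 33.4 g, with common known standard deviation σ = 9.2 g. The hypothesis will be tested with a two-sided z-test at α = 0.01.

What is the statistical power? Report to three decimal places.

Standardized effect: d = |μ_{diet 1} − μ_{diet 2}| / σ = |27.6 − 33.4| / 9.2 = 0.6304
Noncentrality parameter: λ = d·√(n/2) = 0.6304 × √(50/2) = 3.1522
Two-sided α = 0.01 → critical value z_{0.005} = 2.576.
Power = Φ(λ − 2.576) + Φ(−λ − 2.576) = Φ(0.576) + Φ(-5.728) = 0.7178 + 0.0000 = 0.7178.

Power ≈ 0.718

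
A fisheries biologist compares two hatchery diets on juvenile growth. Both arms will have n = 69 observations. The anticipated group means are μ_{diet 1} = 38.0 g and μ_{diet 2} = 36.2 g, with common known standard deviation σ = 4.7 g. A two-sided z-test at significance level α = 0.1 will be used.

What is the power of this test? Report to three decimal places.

Standardized effect: d = |μ_{diet 1} − μ_{diet 2}| / σ = |38.0 − 36.2| / 4.7 = 0.3830
Noncentrality parameter: δ = d·√(n/2) = 0.3830 × √(69/2) = 2.2495
Critical value for a two-sided test at α = 0.1: z_{α/2} = 1.645.
Power = Φ(δ − 1.645) + Φ(−δ − 1.645) = Φ(0.605) + Φ(-3.894) = 0.7273 + 0.0000 = 0.7273.

Power ≈ 0.727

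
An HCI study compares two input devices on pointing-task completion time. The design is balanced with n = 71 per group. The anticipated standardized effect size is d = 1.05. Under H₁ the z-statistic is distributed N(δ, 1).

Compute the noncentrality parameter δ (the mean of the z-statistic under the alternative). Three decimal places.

δ ≈ 6.256

The noncentrality parameter scales effect size by the design's sample-size factor: δ = d·√(n/2) = 1.05 × √(71/2) = 6.2561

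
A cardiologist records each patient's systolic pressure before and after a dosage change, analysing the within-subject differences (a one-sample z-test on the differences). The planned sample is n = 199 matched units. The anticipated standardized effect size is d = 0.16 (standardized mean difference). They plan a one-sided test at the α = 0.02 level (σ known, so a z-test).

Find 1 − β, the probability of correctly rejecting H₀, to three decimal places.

Noncentrality parameter: δ = d·√n = 0.16 × √199 = 2.2571
Critical value for a one-sided test at α = 0.02: z_α = 2.054.
Power = P(Z > 2.054 − δ) = Φ(0.203) = 0.5806.

Power ≈ 0.581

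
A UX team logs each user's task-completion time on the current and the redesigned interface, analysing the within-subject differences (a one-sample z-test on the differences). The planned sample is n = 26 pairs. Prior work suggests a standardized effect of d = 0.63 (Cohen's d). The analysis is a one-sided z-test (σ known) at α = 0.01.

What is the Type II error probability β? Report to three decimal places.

Noncentrality parameter: δ = d·√n = 0.63 × √26 = 3.2124
Critical value for a one-sided test at α = 0.01: z_α = 2.326.
Power = P(Z > 2.326 − δ) = Φ(0.886) = 0.8122.
Type II error: β = 1 − power = 1 − 0.8122 = 0.1878.

β ≈ 0.188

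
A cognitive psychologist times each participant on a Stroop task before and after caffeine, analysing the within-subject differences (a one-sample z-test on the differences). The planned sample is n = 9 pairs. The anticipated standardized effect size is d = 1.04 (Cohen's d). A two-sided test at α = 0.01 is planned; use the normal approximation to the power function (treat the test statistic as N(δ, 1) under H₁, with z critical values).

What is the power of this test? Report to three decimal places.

Power ≈ 0.707

Noncentrality parameter: δ = d·√n = 1.04 × √9 = 3.1200
Two-sided α = 0.01 → critical value z_{0.005} = 2.576.
Power = Φ(δ − 2.576) + Φ(−δ − 2.576) = Φ(0.544) + Φ(-5.696) = 0.7068 + 0.0000 = 0.7068.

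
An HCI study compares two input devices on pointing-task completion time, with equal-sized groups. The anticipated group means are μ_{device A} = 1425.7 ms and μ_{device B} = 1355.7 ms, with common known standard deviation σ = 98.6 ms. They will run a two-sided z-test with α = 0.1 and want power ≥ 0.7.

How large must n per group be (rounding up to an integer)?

n = 19 per group

Standardized effect: d = |μ_{device A} − μ_{device B}| / σ = |1425.7 − 1355.7| / 98.6 = 0.7099
For power 0.7 need Φ(δ − z_{0.05}) = 0.7, so δ = z_{0.05} + z_{0.30} = 1.645 + 0.524 = 2.169.
(For δ > 0 the lower-tail rejection region contributes negligibly to power, so the one-term inversion is standard.)
δ = d·√(n/2) ⇒ n = 2(δ/d)² = 2 × (2.169 / 0.7099)² = 18.67.
Rounding up, n = 19 per group.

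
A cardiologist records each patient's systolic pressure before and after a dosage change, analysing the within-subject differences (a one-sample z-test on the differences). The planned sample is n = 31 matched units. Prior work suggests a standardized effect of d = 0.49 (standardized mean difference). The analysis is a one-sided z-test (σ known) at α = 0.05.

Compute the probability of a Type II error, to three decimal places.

Noncentrality parameter: δ = d·√n = 0.49 × √31 = 2.7282
Critical value for a one-sided test at α = 0.05: z_α = 1.645.
Power = P(Z > 1.645 − δ) = Φ(1.083) = 0.8607.
Type II error: β = 1 − power = 1 − 0.8607 = 0.1393.

β ≈ 0.139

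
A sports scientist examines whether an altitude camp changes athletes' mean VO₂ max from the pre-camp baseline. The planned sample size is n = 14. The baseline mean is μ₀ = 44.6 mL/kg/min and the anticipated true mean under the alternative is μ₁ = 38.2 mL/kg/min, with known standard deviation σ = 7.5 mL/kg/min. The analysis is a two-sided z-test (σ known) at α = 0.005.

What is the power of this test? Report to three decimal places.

Power ≈ 0.650

Standardized effect: d = |μ₁ − μ₀| / σ = |38.2 − 44.6| / 7.5 = 0.8533
Noncentrality parameter: δ = d·√n = 0.8533 × √14 = 3.1929
Critical value for a two-sided test at α = 0.005: z_{α/2} = 2.807.
Power = Φ(δ − 2.807) + Φ(−δ − 2.807) = Φ(0.386) + Φ(-6.000) = 0.6502 + 0.0000 = 0.6502.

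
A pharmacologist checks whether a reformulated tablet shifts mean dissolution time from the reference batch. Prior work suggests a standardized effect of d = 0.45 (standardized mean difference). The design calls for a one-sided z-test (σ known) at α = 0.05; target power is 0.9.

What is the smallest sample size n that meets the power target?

Set Φ(δ − 1.645) = 0.9; then δ − 1.645 = Φ⁻¹(0.9) = 1.282, giving δ = 2.926.
δ = d·√n ⇒ n = (δ/d)² = (2.926 / 0.45)² = 42.29.
Round up to the next whole unit.

n = 43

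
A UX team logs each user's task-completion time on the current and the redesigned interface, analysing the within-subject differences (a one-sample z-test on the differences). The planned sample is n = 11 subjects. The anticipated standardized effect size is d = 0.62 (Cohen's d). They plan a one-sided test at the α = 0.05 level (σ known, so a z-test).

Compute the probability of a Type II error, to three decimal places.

β ≈ 0.340

Noncentrality parameter: δ = d·√n = 0.62 × √11 = 2.0563
Critical value for a one-sided test at α = 0.05: z_α = 1.645.
Power = Φ(δ − 1.645) = Φ(0.411) = 0.6596.
Type II error: β = 1 − power = 1 − 0.6596 = 0.3404.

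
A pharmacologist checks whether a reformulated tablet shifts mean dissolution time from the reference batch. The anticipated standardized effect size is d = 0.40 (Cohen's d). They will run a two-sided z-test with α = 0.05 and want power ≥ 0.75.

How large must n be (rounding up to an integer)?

n = 44

For power 0.75 need Φ(δ − z_{0.025}) = 0.75, so δ = z_{0.025} + z_{0.25} = 1.960 + 0.674 = 2.634.
(For δ > 0 the lower-tail rejection region contributes negligibly to power, so the one-term inversion is standard.)
δ = d·√n ⇒ n = (δ/d)² = (2.634 / 0.40)² = 43.38.
Round up to the next whole unit.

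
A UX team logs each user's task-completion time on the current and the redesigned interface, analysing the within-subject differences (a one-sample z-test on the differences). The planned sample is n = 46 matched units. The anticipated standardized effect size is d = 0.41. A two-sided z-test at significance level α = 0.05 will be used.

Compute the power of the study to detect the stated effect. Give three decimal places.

Power ≈ 0.794

Noncentrality parameter: δ = d·√n = 0.41 × √46 = 2.7808
Two-sided α = 0.05 → critical value z_{0.025} = 1.960.
Power = Φ(δ − 1.960) + Φ(−δ − 1.960) = Φ(0.821) + Φ(-4.741) = 0.7941 + 0.0000 = 0.7941.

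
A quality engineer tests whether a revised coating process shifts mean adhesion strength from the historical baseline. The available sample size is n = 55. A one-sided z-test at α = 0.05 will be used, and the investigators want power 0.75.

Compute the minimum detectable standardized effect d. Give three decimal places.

Need Φ(δ − 1.645) = 0.75, so δ = 1.645 + 0.674 = 2.319.
δ = d·√n ⇒ d = δ/√n = 2.319/√55 = 0.3127.

d ≈ 0.313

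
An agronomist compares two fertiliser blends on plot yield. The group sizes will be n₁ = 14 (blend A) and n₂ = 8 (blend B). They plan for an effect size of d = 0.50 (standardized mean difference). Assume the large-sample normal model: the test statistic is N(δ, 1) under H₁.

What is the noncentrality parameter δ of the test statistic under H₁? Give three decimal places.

δ = d / √(1/n₁ + 1/n₂) = 0.50 / √(1/14 + 1/8) = 1.1282

δ ≈ 1.128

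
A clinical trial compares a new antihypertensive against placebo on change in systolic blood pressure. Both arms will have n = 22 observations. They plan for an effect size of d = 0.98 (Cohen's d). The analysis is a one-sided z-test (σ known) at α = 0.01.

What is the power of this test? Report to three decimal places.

Noncentrality parameter: δ = d·√(n/2) = 0.98 × √(22/2) = 3.2503
Critical value for a one-sided test at α = 0.01: z_α = 2.326.
Power = P(Z > 2.326 − δ) = Φ(0.924) = 0.8222.

Power ≈ 0.822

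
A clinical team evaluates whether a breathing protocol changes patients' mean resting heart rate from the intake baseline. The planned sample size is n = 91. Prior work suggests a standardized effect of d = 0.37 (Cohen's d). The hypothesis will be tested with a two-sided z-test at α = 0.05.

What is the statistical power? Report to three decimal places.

Noncentrality parameter: δ = d·√n = 0.37 × √91 = 3.5296
Two-sided α = 0.05 → critical value z_{0.025} = 1.960.
Power = Φ(δ − 1.960) + Φ(−δ − 1.960) = Φ(1.570) + Φ(-5.490) = 0.9417 + 0.0000 = 0.9417.

Power ≈ 0.942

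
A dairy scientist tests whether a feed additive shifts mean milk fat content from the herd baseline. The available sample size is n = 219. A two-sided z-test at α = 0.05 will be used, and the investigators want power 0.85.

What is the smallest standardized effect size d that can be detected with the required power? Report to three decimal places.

Need Φ(δ − 1.960) = 0.85, so δ = 1.960 + 1.036 = 2.996.
(Lower-tail contribution to power is negligible for δ > 0.)
δ = d·√n ⇒ d = δ/√n = 2.996/√219 = 0.2025.

d ≈ 0.202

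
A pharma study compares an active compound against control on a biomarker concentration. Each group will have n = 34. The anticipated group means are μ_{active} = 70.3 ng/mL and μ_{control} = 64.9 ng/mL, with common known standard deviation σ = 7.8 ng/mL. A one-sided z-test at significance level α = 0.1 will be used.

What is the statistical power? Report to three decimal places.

Power ≈ 0.942

Standardized effect: d = |μ_{active} − μ_{control}| / σ = |70.3 − 64.9| / 7.8 = 0.6923
Noncentrality parameter: δ = d·√(n/2) = 0.6923 × √(34/2) = 2.8545
Critical value for a one-sided test at α = 0.1: z_α = 1.282.
Power = P(Z > 1.282 − δ) = Φ(1.573) = 0.9421.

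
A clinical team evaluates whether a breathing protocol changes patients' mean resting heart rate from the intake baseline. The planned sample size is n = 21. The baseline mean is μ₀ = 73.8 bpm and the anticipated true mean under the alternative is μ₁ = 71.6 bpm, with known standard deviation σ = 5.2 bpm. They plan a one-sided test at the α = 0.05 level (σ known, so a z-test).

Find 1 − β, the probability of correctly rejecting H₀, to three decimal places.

Standardized effect: d = |μ₁ − μ₀| / σ = |71.6 − 73.8| / 5.2 = 0.4231
Noncentrality parameter: δ = d·√n = 0.4231 × √21 = 1.9388
Critical value for a one-sided test at α = 0.05: z_α = 1.645.
Power = P(Z > 1.645 − δ) = Φ(0.294) = 0.6156.

Power ≈ 0.616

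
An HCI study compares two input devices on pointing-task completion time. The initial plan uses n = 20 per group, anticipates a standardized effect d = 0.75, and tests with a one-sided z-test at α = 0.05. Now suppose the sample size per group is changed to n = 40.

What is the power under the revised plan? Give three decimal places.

With n = 40 per group: δ = d·√(n/2) = 0.75 × √(40/2) = 3.3541. Critical value z_{0.05} = 1.645.
Revised power = Φ(δ − 1.645) = Φ(1.709) = 0.9563.

Power ≈ 0.956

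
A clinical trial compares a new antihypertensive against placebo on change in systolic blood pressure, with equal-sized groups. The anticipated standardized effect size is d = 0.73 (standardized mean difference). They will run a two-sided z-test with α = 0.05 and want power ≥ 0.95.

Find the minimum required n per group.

n = 49 per group

For power 0.95 need Φ(δ − z_{0.025}) = 0.95, so δ = z_{0.025} + z_{0.05} = 1.960 + 1.645 = 3.605.
(For δ > 0 the lower-tail rejection region contributes negligibly to power, so the one-term inversion is standard.)
δ = d·√(n/2) ⇒ n = 2(δ/d)² = 2 × (3.605 / 0.73)² = 48.77.
Rounding up, n = 49 per group.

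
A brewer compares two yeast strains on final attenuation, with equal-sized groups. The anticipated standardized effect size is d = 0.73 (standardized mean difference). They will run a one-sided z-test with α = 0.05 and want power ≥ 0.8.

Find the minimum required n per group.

For power 0.8 need Φ(δ − z_{0.05}) = 0.8, so δ = z_{0.05} + z_{0.20} = 1.645 + 0.842 = 2.486.
δ = d·√(n/2) ⇒ n = 2(δ/d)² = 2 × (2.486 / 0.73)² = 23.20.
Round up to the next whole unit.

n = 24 per group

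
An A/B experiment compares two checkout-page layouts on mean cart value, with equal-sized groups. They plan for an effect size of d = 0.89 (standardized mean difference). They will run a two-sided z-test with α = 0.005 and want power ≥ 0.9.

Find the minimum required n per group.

For power 0.9 need Φ(δ − z_{0.0025}) = 0.9, so δ = z_{0.0025} + z_{0.10} = 2.807 + 1.282 = 4.089.
(For δ > 0 the lower-tail rejection region contributes negligibly to power, so the one-term inversion is standard.)
δ = d·√(n/2) ⇒ n = 2(δ/d)² = 2 × (4.089 / 0.89)² = 42.21.
Rounding up, n = 43 per group.

n = 43 per group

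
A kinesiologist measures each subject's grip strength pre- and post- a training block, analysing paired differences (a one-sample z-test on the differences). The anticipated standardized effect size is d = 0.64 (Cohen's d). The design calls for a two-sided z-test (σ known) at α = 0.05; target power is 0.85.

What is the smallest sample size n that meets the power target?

For power 0.85 need Φ(δ − z_{0.025}) = 0.85, so δ = z_{0.025} + z_{0.15} = 1.960 + 1.036 = 2.996.
(For δ > 0 the lower-tail rejection region contributes negligibly to power, so the one-term inversion is standard.)
δ = d·√n ⇒ n = (δ/d)² = (2.996 / 0.64)² = 21.92.
Rounding up, n = 22.

n = 22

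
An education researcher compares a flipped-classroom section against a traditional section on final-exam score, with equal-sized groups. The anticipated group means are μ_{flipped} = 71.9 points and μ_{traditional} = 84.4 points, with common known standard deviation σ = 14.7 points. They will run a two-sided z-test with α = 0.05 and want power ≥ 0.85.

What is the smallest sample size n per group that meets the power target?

n = 25 per group

Standardized effect: d = |μ_{flipped} − μ_{traditional}| / σ = |71.9 − 84.4| / 14.7 = 0.8503
Set Φ(δ − 1.960) = 0.85; then δ − 1.960 = Φ⁻¹(0.85) = 1.036, giving δ = 2.996.
(The Φ(−δ − z_{α/2}) term is vanishingly small for δ > 0 and is dropped in the standard sample-size formula.)
δ = d·√(n/2) ⇒ n = 2(δ/d)² = 2 × (2.996 / 0.8503)² = 24.83.
Rounding up, n = 25 per group.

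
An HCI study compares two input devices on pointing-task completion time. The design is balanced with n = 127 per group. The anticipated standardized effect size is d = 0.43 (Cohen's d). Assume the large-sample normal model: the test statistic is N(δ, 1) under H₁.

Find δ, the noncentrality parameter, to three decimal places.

The noncentrality parameter scales effect size by the design's sample-size factor: δ = d·√(n/2) = 0.43 × √(127/2) = 3.4265

δ ≈ 3.427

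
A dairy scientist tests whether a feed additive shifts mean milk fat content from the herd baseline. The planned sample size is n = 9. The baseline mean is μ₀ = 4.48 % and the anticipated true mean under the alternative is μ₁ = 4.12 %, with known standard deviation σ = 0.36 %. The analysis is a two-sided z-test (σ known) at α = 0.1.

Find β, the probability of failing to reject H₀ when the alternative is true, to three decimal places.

β ≈ 0.088

Standardized effect: d = |μ₁ − μ₀| / σ = |4.12 − 4.48| / 0.36 = 1.0000
Noncentrality parameter: δ = d·√n = 1.0000 × √9 = 3.0000
Critical value for a two-sided test at α = 0.1: z_{α/2} = 1.645.
Power = Φ(δ − 1.645) + Φ(−δ − 1.645) = Φ(1.355) + Φ(-4.645) = 0.9123 + 0.0000 = 0.9123.
Type II error: β = 1 − power = 1 − 0.9123 = 0.0877.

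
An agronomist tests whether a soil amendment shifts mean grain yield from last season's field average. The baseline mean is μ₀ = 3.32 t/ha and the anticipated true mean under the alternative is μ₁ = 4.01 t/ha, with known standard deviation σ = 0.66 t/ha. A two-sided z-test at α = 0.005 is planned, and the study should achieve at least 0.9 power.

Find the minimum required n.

n = 16

Standardized effect: d = |μ₁ − μ₀| / σ = |4.01 − 3.32| / 0.66 = 1.0455
Set Φ(δ − 2.807) = 0.9; then δ − 2.807 = Φ⁻¹(0.9) = 1.282, giving δ = 4.089.
(For δ > 0 the lower-tail rejection region contributes negligibly to power, so the one-term inversion is standard.)
δ = d·√n ⇒ n = (δ/d)² = (4.089 / 1.0455)² = 15.29.
Round up to the next whole unit.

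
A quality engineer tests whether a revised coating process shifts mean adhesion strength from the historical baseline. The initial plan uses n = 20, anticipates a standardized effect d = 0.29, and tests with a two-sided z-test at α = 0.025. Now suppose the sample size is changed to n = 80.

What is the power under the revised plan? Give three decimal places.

With n = 80: δ = d·√n = 0.29 × √80 = 2.5938. Critical value z_{0.0125} = 2.241.
Revised power = Φ(δ − 2.241) + Φ(−δ − 2.241) = Φ(0.352) + Φ(-4.835) = 0.6377 + 0.0000 = 0.6377.

Power ≈ 0.638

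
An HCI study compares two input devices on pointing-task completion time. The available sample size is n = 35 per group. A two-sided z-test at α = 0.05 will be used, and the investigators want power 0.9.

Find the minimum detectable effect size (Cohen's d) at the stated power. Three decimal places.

d ≈ 0.775

Need Φ(δ − 1.960) = 0.9, so δ = 1.960 + 1.282 = 3.242.
(Lower-tail contribution to power is negligible for δ > 0.)
δ = d·√(n/2) ⇒ d = δ/√(n/2) = 3.242/√(35/2) = 0.7749.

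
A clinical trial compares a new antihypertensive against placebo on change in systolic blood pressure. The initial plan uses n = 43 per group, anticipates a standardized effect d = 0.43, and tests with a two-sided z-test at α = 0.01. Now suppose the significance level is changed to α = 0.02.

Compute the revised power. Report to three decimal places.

Power ≈ 0.370

δ = d·√(n/2) = 0.43 × √(43/2) = 1.9938 (unchanged). New critical value: z_{0.01} = 2.326.
Revised power = Φ(δ − 2.326) + Φ(−δ − 2.326) = Φ(-0.333) + Φ(-4.320) = 0.3697 + 0.0000 = 0.3698.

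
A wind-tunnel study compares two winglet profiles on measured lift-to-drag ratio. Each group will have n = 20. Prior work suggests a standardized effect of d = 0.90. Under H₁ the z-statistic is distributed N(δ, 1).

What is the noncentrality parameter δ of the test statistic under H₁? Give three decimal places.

The noncentrality parameter scales effect size by the design's sample-size factor: δ = d·√(n/2) = 0.90 × √(20/2) = 2.8460

δ ≈ 2.846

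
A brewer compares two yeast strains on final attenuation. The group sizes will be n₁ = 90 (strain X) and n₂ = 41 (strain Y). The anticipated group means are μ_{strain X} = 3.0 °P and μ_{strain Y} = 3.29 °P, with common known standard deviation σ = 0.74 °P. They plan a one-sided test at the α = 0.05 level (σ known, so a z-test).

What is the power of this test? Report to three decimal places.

Standardized effect: d = |μ_{strain X} − μ_{strain Y}| / σ = |3.0 − 3.29| / 0.74 = 0.3919
Noncentrality parameter: δ = d / √(1/n₁ + 1/n₂) = 0.3919 / √(1/90 + 1/41) = 2.0799
Critical value for a one-sided test at α = 0.05: z_α = 1.645.
Power = P(Z > 1.645 − δ) = Φ(0.435) = 0.6682.

Power ≈ 0.668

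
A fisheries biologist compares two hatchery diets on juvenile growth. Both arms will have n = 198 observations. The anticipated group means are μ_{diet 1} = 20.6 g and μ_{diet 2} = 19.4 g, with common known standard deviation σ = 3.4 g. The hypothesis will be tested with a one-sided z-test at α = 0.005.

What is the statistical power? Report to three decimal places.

Standardized effect: d = |μ_{diet 1} − μ_{diet 2}| / σ = |20.6 − 19.4| / 3.4 = 0.3529
Noncentrality parameter: δ = d·√(n/2) = 0.3529 × √(198/2) = 3.5117
Critical value for a one-sided test at α = 0.005: z_α = 2.576.
Power = Φ(δ − 2.576) = Φ(0.936) = 0.8253.

Power ≈ 0.825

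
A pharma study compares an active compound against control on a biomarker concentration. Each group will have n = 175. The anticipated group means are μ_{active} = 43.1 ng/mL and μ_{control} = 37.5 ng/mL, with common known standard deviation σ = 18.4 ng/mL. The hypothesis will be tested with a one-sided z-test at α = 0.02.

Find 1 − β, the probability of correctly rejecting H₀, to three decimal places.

Standardized effect: d = |μ_{active} − μ_{control}| / σ = |43.1 − 37.5| / 18.4 = 0.3043
Noncentrality parameter: δ = d·√(n/2) = 0.3043 × √(175/2) = 2.8469
One-sided α = 0.02 → critical value z_{0.02} = 2.054.
Power = P(Z > 2.054 − δ) = Φ(0.793) = 0.7862.

Power ≈ 0.786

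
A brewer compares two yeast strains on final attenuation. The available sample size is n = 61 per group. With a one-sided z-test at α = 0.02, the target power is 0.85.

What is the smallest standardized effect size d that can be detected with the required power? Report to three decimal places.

Required noncentrality: δ = z_{0.02} + z_{0.15} = 2.054 + 1.036 = 3.090.
δ = d·√(n/2) ⇒ d = δ/√(n/2) = 3.090/√(61/2) = 0.5595.

d ≈ 0.560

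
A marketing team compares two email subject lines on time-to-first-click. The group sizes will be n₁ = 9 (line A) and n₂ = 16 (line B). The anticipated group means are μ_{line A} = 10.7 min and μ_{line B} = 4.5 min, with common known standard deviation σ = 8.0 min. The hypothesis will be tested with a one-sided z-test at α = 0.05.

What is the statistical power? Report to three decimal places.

Standardized effect: d = |μ_{line A} − μ_{line B}| / σ = |10.7 − 4.5| / 8.0 = 0.7750
Noncentrality parameter: δ = d / √(1/n₁ + 1/n₂) = 0.7750 / √(1/9 + 1/16) = 1.8600
One-sided α = 0.05 → critical value z_{0.05} = 1.645.
Power = Φ(δ − 1.645) = Φ(0.215) = 0.5852.

Power ≈ 0.585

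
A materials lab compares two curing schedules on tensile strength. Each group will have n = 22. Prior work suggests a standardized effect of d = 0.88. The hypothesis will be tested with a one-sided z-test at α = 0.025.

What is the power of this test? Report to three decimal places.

Noncentrality parameter: λ = d·√(n/2) = 0.88 × √(22/2) = 2.9186
One-sided α = 0.025 → critical value z_{0.025} = 1.960.
Power = Φ(λ − 1.960) = Φ(0.959) = 0.8311.

Power ≈ 0.831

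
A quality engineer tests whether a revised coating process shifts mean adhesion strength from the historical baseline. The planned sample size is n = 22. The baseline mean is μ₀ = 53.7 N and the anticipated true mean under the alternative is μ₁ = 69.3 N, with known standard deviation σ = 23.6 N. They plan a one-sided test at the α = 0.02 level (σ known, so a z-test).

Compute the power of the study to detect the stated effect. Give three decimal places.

Standardized effect: d = |μ₁ − μ₀| / σ = |69.3 − 53.7| / 23.6 = 0.6610
Noncentrality parameter: δ = d·√n = 0.6610 × √22 = 3.1004
One-sided α = 0.02 → critical value z_{0.02} = 2.054.
Power = P(Z > 2.054 − δ) = Φ(1.047) = 0.8524.

Power ≈ 0.852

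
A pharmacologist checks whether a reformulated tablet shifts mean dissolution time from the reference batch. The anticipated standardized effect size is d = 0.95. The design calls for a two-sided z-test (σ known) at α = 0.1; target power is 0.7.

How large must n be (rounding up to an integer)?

Set Φ(δ − 1.645) = 0.7; then δ − 1.645 = Φ⁻¹(0.7) = 0.524, giving δ = 2.169.
(The Φ(−δ − z_{α/2}) term is vanishingly small for δ > 0 and is dropped in the standard sample-size formula.)
δ = d·√n ⇒ n = (δ/d)² = (2.169 / 0.95)² = 5.21.
Rounding up, n = 6.

n = 6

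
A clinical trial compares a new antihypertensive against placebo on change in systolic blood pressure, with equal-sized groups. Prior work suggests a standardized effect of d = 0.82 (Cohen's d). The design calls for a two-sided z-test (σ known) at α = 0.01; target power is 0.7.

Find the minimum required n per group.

n = 29 per group

For power 0.7 need Φ(δ − z_{0.005}) = 0.7, so δ = z_{0.005} + z_{0.30} = 2.576 + 0.524 = 3.100.
(Ignoring the negligible lower-tail rejection probability gives the usual closed-form inversion.)
δ = d·√(n/2) ⇒ n = 2(δ/d)² = 2 × (3.100 / 0.82)² = 28.59.
Rounding up, n = 29 per group.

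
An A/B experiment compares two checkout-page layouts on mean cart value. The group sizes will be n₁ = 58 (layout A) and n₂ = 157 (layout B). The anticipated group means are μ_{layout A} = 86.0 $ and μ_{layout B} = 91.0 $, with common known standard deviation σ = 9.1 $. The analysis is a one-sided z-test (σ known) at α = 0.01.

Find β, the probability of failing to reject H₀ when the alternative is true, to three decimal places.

β ≈ 0.106

Standardized effect: d = |μ_{layout A} − μ_{layout B}| / σ = |86.0 − 91.0| / 9.1 = 0.5495
Noncentrality parameter: δ = d / √(1/n₁ + 1/n₂) = 0.5495 / √(1/58 + 1/157) = 3.5758
Critical value for a one-sided test at α = 0.01: z_α = 2.326.
Power = P(Z > 2.326 − δ) = Φ(1.249) = 0.8943.
Type II error: β = 1 − power = 1 − 0.8943 = 0.1057.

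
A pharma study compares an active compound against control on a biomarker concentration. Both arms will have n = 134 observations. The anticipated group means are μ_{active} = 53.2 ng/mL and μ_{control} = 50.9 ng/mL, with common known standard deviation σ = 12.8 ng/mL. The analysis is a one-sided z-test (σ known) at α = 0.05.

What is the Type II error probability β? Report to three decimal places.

Standardized effect: d = |μ_{active} − μ_{control}| / σ = |53.2 − 50.9| / 12.8 = 0.1797
Noncentrality parameter: δ = d·√(n/2) = 0.1797 × √(134/2) = 1.4708
One-sided α = 0.05 → critical value z_{0.05} = 1.645.
Power = Φ(δ − 1.645) = Φ(-0.174) = 0.4309.
Type II error: β = 1 − power = 1 − 0.4309 = 0.5691.

β ≈ 0.569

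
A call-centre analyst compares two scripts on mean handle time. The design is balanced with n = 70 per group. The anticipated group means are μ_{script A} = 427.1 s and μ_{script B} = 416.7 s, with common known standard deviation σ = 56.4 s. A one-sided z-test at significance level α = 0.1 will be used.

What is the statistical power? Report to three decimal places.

Standardized effect: d = |μ_{script A} − μ_{script B}| / σ = |427.1 − 416.7| / 56.4 = 0.1844
Noncentrality parameter: δ = d·√(n/2) = 0.1844 × √(70/2) = 1.0909
One-sided α = 0.1 → critical value z_{0.1} = 1.282.
Power = P(Z > 1.282 − δ) = Φ(-0.191) = 0.4244.

Power ≈ 0.424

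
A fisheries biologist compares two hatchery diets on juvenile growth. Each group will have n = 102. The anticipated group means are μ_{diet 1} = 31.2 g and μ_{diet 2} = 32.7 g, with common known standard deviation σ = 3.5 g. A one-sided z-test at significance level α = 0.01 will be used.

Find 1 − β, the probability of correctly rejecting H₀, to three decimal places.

Standardized effect: d = |μ_{diet 1} − μ_{diet 2}| / σ = |31.2 − 32.7| / 3.5 = 0.4286
Noncentrality parameter: δ = d·√(n/2) = 0.4286 × √(102/2) = 3.0606
One-sided α = 0.01 → critical value z_{0.01} = 2.326.
Power = P(Z > 2.326 − δ) = Φ(0.734) = 0.7686.

Power ≈ 0.769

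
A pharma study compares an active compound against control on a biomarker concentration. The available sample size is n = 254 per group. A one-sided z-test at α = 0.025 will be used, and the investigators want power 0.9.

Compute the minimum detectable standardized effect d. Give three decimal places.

d ≈ 0.288

Need Φ(δ − 1.960) = 0.9, so δ = 1.960 + 1.282 = 3.242.
δ = d·√(n/2) ⇒ d = δ/√(n/2) = 3.242/√(254/2) = 0.2876.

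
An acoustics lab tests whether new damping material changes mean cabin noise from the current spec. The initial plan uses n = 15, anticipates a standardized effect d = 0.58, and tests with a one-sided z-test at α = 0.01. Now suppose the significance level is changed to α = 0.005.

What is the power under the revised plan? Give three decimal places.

δ = d·√n = 0.58 × √15 = 2.2463 (unchanged). New critical value: z_{0.005} = 2.576.
Revised power = P(Z > 2.576 − δ) = Φ(-0.329) = 0.3709.

Power ≈ 0.371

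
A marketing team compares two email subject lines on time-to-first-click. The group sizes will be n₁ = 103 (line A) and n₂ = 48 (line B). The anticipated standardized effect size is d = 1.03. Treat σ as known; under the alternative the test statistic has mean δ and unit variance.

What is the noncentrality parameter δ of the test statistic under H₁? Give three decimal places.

δ ≈ 5.894

The noncentrality parameter scales effect size by the design's sample-size factor: δ = d / √(1/n₁ + 1/n₂) = 1.03 / √(1/103 + 1/48) = 5.8937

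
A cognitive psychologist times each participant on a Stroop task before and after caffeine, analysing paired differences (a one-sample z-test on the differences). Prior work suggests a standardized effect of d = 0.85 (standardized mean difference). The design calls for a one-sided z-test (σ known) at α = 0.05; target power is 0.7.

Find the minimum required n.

Set Φ(δ − 1.645) = 0.7; then δ − 1.645 = Φ⁻¹(0.7) = 0.524, giving δ = 2.169.
δ = d·√n ⇒ n = (δ/d)² = (2.169 / 0.85)² = 6.51.
Rounding up, n = 7.

n = 7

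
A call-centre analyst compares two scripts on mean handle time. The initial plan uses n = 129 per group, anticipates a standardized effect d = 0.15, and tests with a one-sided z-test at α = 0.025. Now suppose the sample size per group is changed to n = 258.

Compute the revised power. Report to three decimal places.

Power ≈ 0.399

With n = 258 per group: δ = d·√(n/2) = 0.15 × √(258/2) = 1.7037. Critical value z_{0.025} = 1.960.
Revised power = P(Z > 1.960 − δ) = Φ(-0.256) = 0.3989.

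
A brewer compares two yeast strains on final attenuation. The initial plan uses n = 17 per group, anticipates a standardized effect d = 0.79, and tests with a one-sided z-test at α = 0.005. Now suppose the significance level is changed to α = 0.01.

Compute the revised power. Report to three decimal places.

Power ≈ 0.491

δ = d·√(n/2) = 0.79 × √(17/2) = 2.3032 (unchanged). New critical value: z_{0.01} = 2.326.
Revised power = P(Z > 2.326 − δ) = Φ(-0.023) = 0.4908.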